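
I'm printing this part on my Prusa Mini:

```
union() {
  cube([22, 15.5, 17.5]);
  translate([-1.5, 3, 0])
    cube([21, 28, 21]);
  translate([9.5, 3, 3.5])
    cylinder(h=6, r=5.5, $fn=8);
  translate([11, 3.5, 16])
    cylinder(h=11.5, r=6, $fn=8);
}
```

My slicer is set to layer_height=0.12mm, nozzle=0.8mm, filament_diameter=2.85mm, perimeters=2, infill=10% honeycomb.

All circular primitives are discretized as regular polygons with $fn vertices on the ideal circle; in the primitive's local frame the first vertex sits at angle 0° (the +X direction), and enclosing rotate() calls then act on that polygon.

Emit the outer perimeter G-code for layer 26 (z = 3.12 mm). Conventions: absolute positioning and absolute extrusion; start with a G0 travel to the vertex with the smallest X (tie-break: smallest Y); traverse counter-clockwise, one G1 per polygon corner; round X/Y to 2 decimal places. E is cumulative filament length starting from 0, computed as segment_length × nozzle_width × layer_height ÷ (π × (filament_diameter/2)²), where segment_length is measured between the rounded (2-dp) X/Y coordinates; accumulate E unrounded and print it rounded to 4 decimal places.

G0 X-1.50 Y3.00 Z3.12
G1 X0.00 Y3.00 E0.0226
G1 X0.00 Y0.00 E0.0677
G1 X22.00 Y0.00 E0.3988
G1 X22.00 Y15.50 E0.6320
G1 X19.50 Y15.50 E0.6697
G1 X19.50 Y31.00 E0.9029
G1 X-1.50 Y31.00 E1.2189
G1 X-1.50 Y3.00 E1.6403

At z = 3.12 mm: the cube (footprint 22×15.5) is included at this height; the 21×28 cube at (-1.5, 3) contributes its full rectangle; the cylinder at (9.5, 3) is absent (z outside [3.5, 9.5]); the cylinder at (11, 3.5) is absent (z outside [16, 27.5]); Combining (union): the regions partially overlap (shared area 243.75 mm²), so overlapping operands fuse into one piece — 1 connected region. The outline is a single polygon with 8 vertices. Extrusion per mm of travel: 0.8 × 0.12 / (π × 1.425²) = 0.015048. Accumulating E over each segment gives final E = 1.6403.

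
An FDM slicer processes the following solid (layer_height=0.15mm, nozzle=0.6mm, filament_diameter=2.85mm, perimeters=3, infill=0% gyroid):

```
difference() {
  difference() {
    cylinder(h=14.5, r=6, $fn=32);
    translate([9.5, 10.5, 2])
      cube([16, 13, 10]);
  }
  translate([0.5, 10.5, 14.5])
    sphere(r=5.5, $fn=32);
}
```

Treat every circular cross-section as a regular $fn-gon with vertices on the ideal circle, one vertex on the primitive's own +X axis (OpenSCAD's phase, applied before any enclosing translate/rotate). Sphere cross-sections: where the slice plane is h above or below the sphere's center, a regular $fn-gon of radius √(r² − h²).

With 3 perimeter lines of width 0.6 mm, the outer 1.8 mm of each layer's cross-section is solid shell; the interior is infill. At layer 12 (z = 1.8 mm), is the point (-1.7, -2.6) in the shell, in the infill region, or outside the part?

infill

At z = 1.8 mm: the cylinder: section is a regular 32-gon, circumradius r=6; the cube at (9.5, 10.5) does not reach this height (z outside [2, 12]); Subtracting the remaining from the first: none of the subtracted shapes is present at this height, so the r=6 cylinder is unchanged — 1 connected region; the sphere at (0.5, 10.5) does not reach this height (|z−center|=12.700 > r=5.5); Taking the first minus the rest: none of the subtracted shapes is present at this height, so that combined region is unchanged — 1 connected region. Overall, the cross-section is a single solid region. The nearest boundary edge runs (-3.33, -4.99)→(-2.30, -5.54); distance from the point to it = 2.88 mm. The point is inside the cross-section and 2.88 mm from the nearest boundary — more than the 1.8 mm shell width (3 × 0.6), so it's in the infill interior.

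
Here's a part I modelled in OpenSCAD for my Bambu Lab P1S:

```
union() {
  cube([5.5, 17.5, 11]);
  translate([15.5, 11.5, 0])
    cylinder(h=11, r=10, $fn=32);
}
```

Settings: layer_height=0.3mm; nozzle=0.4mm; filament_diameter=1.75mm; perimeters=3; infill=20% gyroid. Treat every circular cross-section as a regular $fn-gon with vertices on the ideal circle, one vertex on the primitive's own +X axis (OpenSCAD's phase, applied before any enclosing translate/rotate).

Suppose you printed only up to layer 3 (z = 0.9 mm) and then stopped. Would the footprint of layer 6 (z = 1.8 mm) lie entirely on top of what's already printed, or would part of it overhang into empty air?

Compare the two slices. At z = 0.9: the cube is present — its section is the full 5.5×17.5 rectangle (area 96.25 mm²); the cylinder at (15.5, 11.5): section is a regular 32-gon, circumradius r=10 (area = (32/2)·10.000²·sin(360°/32) = 312.14 mm²); Combining (union): the 2 present regions are separate (no shared area or edge), so areas and boundary lengths simply add and each stays a separate island — area = 408.39 mm². At z = 1.8: the cube (footprint 5.5×17.5) is included at this height (area 96.25 mm²); the r=10 cylinder at (15.5, 11.5) gives a regular 32-gon of circumradius 10 (constant along its height) (area = (32/2)·10.000²·sin(360°/32) = 312.14 mm²); Combining (union): the 2 present regions are separate (no shared area or edge), so areas and boundary lengths simply add and each stays a separate island — area = 408.39 mm². Checking containment: the cross-section at z = 1.8 is a subset of the cross-section at z = 0.9.

entirely on top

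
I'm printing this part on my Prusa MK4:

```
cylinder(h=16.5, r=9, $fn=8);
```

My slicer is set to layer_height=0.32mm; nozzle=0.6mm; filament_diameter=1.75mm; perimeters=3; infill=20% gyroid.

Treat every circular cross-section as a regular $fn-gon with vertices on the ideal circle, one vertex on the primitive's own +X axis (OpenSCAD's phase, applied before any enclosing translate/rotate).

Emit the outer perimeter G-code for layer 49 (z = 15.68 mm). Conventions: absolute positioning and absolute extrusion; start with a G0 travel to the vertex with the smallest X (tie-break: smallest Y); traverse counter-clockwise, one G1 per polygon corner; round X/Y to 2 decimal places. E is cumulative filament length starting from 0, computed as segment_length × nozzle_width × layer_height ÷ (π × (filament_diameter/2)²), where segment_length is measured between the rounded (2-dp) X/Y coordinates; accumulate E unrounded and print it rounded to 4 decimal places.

G0 X-9.00 Y0.00 Z15.68
G1 X-6.36 Y-6.36 E0.5497
G1 X0.00 Y-9.00 E1.0994
G1 X6.36 Y-6.36 E1.6490
G1 X9.00 Y0.00 E2.1987
G1 X6.36 Y6.36 E2.7484
G1 X0.00 Y9.00 E3.2981
G1 X-6.36 Y6.36 E3.8478
G1 X-9.00 Y0.00 E4.3975

At z = 15.68 mm: the r=9 cylinder gives a regular 8-gon of circumradius 9 (constant along its height). The outline is a single polygon with 8 vertices. Extrusion per mm of travel: 0.6 × 0.32 / (π × 0.875²) = 0.079824. Accumulating E over each segment gives final E = 4.3975.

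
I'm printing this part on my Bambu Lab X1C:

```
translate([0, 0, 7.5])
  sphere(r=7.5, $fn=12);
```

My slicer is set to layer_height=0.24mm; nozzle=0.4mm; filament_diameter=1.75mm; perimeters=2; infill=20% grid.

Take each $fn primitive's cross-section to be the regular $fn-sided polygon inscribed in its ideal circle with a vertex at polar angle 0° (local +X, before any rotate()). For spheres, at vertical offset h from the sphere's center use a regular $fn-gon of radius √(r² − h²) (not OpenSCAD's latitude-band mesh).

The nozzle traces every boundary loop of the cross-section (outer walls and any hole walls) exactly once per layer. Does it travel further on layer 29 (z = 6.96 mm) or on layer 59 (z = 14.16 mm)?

Layer 29 (z = 6.96): the sphere: section is a regular 12-gon, circumradius = √(r²−h²) = √(7.5²−0.54²) = 7.481 (perimeter = 2·12·7.481·sin(180°/12) = 46.47 mm). So its perimeter = 46.47 mm. Layer 59 (z = 14.16): the r=7.5 sphere contributes a regular 12-gon of circumradius √(7.5²−6.66²) = 3.449 (perimeter = 2·12·3.449·sin(180°/12) = 21.42 mm). So its perimeter = 21.42 mm. Layer 29 is larger (46.47 vs 21.42 mm).

layer 29 (z = 6.96 mm)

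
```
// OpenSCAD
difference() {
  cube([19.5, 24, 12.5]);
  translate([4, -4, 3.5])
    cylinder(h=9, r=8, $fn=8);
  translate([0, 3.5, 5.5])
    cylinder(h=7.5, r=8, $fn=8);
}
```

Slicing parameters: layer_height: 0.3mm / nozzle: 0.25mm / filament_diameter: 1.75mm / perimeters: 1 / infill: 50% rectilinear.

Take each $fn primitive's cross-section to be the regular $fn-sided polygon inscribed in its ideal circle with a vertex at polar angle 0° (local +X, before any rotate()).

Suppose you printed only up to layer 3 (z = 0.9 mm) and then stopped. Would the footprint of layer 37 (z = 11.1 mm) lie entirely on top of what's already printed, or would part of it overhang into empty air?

Compare the two slices. At z = 0.9: the 19.5×24 cube contributes its full rectangle (area 468.00 mm²); the cylinder at (4, -4) is not intersected at this z (z outside [3.5, 12.5]); the cylinder at (0, 3.5) does not reach this height (z outside [5.5, 13]); Subtracting the remaining from the first: none of the subtracted shapes is present at this height, so the 19.5×24 cube is unchanged — area = 468.00 mm². At z = 11.1: the cube (footprint 19.5×24) is included at this height (area 468.00 mm²); the r=8 cylinder at (4, -4) gives a regular 8-gon of circumradius 8 (constant along its height) (area = (8/2)·8.000²·sin(360°/8) = 181.02 mm²); the r=8 cylinder at (0, 3.5) contributes a regular 8-gon of circumradius 8 (area = (8/2)·8.000²·sin(360°/8) = 181.02 mm²); Taking the first minus the rest: starting from the 19.5×24 cube (468.00 mm²), the r=8 cylinder at (4, -4) partially overlaps it — only the 29.25 mm² overlap (of its 181.02 mm²) is removed, clipping the outline; the r=8 cylinder at (0, 3.5) partially overlaps it — only the 47.65 mm² overlap (of its 181.02 mm²) is removed, clipping the outline — area = 391.10 mm². Checking containment: the cross-section at z = 11.1 is a subset of the cross-section at z = 0.9.

entirely on top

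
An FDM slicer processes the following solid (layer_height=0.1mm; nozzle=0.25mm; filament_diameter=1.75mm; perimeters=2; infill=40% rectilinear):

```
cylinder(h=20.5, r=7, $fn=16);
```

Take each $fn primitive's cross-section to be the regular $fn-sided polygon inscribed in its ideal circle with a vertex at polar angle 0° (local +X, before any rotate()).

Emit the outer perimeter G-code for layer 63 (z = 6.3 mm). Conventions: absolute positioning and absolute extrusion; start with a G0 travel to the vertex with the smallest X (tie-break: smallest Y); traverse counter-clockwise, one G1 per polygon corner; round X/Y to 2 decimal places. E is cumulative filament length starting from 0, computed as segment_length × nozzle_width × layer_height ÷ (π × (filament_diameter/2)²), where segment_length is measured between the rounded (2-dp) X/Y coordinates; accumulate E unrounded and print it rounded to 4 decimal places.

G0 X-7.00 Y0.00 Z6.30
G1 X-6.47 Y-2.68 E0.0284
G1 X-4.95 Y-4.95 E0.0568
G1 X-2.68 Y-6.47 E0.0852
G1 X0.00 Y-7.00 E0.1136
G1 X2.68 Y-6.47 E0.1420
G1 X4.95 Y-4.95 E0.1704
G1 X6.47 Y-2.68 E0.1988
G1 X7.00 Y0.00 E0.2272
G1 X6.47 Y2.68 E0.2556
G1 X4.95 Y4.95 E0.2839
G1 X2.68 Y6.47 E0.3123
G1 X0.00 Y7.00 E0.3407
G1 X-2.68 Y6.47 E0.3691
G1 X-4.95 Y4.95 E0.3975
G1 X-6.47 Y2.68 E0.4259
G1 X-7.00 Y0.00 E0.4543

At z = 6.3 mm: the r=7 cylinder gives a regular 16-gon of circumradius 7 (constant along its height). The outline is a single polygon with 16 vertices. Extrusion per mm of travel: 0.25 × 0.1 / (π × 0.875²) = 0.010394. Accumulating E over each segment gives final E = 0.4543.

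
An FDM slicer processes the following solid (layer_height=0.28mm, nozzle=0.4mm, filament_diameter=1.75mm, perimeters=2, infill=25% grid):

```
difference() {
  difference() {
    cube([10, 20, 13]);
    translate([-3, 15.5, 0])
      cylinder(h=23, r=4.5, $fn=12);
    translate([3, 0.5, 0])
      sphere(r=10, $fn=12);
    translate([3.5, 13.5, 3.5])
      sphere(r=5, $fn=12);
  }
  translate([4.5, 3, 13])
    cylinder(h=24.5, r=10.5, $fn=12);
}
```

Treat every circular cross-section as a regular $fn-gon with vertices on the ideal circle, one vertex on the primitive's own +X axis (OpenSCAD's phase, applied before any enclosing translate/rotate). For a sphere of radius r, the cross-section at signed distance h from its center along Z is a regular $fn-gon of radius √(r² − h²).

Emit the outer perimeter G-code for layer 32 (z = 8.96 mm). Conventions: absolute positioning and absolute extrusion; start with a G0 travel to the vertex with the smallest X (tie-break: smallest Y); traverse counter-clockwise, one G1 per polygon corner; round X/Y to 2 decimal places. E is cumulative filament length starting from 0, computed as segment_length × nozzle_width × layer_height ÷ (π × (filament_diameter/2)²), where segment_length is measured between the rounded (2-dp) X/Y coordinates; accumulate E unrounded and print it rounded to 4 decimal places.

G0 X0.00 Y3.57 Z8.96
G1 X0.78 Y4.35 E0.0514
G1 X3.00 Y4.94 E0.1583
G1 X5.22 Y4.35 E0.2653
G1 X6.85 Y2.72 E0.3726
G1 X7.44 Y0.50 E0.4796
G1 X7.31 Y0.00 E0.5036
G1 X10.00 Y0.00 E0.6289
G1 X10.00 Y20.00 E1.5602
G1 X0.00 Y20.00 E2.0258
G1 X0.00 Y18.65 E2.0887
G1 X0.90 Y17.75 E2.1480
G1 X1.50 Y15.50 E2.2564
G1 X0.90 Y13.25 E2.3648
G1 X0.00 Y12.35 E2.4241
G1 X0.00 Y3.57 E2.8329

At z = 8.96 mm: the cube is present — its section is the full 10×20 rectangle; the cylinder at (-3, 15.5): section is a regular 12-gon, circumradius r=4.5; the r=10 sphere at (3, 0.5) contributes a regular 12-gon of circumradius √(10²−8.96²) = 4.441; the sphere at (3.5, 13.5) does not reach this height (|z−center|=5.460 > r=5); Taking the first minus the rest: starting from the 10×20 cube, the r=4.5 cylinder at (-3, 15.5) partially overlaps it — only the 6.20 mm² overlap (of its 60.75 mm²) is removed, clipping the outline; the r=10 sphere at (3, 0.5) partially overlaps it — only the 30.37 mm² overlap (of its 59.16 mm²) is removed, clipping the outline — 1 connected region; the cylinder at (4.5, 3) is not intersected at this z (z outside [13, 37.5]); After the difference (first − rest): none of the subtracted shapes is present at this height, so that combined region is unchanged — 1 connected region. The outline is a single polygon with 15 vertices. Extrusion per mm of travel: 0.4 × 0.28 / (π × 0.875²) = 0.046564. Accumulating E over each segment gives final E = 2.8329.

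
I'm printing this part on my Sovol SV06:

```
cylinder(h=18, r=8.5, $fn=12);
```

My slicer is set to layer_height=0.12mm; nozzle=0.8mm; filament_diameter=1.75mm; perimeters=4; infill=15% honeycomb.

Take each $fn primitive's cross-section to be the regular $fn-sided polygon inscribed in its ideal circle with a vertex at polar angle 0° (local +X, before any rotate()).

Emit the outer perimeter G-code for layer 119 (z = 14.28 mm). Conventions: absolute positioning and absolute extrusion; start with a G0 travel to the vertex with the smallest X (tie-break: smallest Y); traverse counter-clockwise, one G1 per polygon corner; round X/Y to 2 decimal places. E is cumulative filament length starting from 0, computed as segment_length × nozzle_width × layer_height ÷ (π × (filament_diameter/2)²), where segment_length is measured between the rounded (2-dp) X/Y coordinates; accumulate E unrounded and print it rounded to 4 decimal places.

G0 X-8.50 Y0.00 Z14.28
G1 X-7.36 Y-4.25 E0.1756
G1 X-4.25 Y-7.36 E0.3512
G1 X0.00 Y-8.50 E0.5268
G1 X4.25 Y-7.36 E0.7024
G1 X7.36 Y-4.25 E0.8780
G1 X8.50 Y0.00 E1.0536
G1 X7.36 Y4.25 E1.2292
G1 X4.25 Y7.36 E1.4047
G1 X0.00 Y8.50 E1.5804
G1 X-4.25 Y7.36 E1.7560
G1 X-7.36 Y4.25 E1.9315
G1 X-8.50 Y0.00 E2.1072

At z = 14.28 mm: the cylinder: section is a regular 12-gon, circumradius r=8.5. The outline is a single polygon with 12 vertices. Extrusion per mm of travel: 0.8 × 0.12 / (π × 0.875²) = 0.039912. Accumulating E over each segment gives final E = 2.1072.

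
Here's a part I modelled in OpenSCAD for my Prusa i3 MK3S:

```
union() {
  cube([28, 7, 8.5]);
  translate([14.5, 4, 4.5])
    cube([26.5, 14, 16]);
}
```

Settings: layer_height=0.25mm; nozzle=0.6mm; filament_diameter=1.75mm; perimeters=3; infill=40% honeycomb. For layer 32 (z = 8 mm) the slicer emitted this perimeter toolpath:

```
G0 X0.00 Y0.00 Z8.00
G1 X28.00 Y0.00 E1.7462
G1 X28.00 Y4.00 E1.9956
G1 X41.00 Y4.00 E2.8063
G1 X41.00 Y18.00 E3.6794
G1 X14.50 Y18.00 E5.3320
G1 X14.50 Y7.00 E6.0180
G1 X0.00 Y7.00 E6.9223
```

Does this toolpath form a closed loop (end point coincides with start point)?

no

Start point (G0): (0.00, 0.00). End point (last G1): the path does not return to the start — open.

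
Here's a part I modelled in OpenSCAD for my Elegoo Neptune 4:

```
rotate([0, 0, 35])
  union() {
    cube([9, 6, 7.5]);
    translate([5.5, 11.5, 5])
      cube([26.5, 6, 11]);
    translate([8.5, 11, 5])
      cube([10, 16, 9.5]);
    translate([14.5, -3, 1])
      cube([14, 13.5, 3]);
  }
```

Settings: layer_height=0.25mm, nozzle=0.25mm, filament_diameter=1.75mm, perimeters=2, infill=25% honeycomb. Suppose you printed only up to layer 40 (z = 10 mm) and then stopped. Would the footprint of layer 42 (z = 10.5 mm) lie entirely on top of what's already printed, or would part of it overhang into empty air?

Compare the two slices. At z = 10: the cube does not reach this height (z outside [0, 7.5]); the cube at (5.5, 11.5) is present — its section is the full 26.5×6 rectangle (area 159.00 mm²); the cube at (8.5, 11) is present — its section is the full 10×16 rectangle (area 160.00 mm²); the cube at (14.5, -3) is absent (z outside [1, 4]); Combining (union): the regions partially overlap — summed areas 319.00 mm² minus the doubly-counted overlap 60.00 mm² gives 259.00 mm² — area = 259.00 mm²; (whole slice rotated 35° about Z — lengths, areas and connectivity unchanged). At z = 10.5: the cube is absent (z outside [0, 7.5]); the cube at (5.5, 11.5) (footprint 26.5×6) is included at this height (area 159.00 mm²); the cube at (8.5, 11) (footprint 10×16) is included at this height (area 160.00 mm²); the cube at (14.5, -3) does not reach this height (z outside [1, 4]); Merging all regions: the regions partially overlap — summed areas 319.00 mm² minus the doubly-counted overlap 60.00 mm² gives 259.00 mm² — area = 259.00 mm²; (whole slice rotated 35° about Z — lengths, areas and connectivity unchanged). Checking containment: the cross-section at z = 10.5 is a subset of the cross-section at z = 10.

entirely on top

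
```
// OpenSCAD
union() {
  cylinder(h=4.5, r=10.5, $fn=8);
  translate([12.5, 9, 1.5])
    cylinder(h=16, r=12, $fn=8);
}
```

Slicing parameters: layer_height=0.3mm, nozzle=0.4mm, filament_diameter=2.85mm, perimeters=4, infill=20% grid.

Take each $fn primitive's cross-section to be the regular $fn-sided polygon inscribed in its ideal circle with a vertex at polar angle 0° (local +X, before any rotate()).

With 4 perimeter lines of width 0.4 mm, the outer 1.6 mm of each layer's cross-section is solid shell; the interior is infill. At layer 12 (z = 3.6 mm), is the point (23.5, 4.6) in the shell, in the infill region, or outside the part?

outside

At z = 3.6 mm: the cylinder: section is a regular 8-gon, circumradius r=10.5; the cylinder at (12.5, 9): section is a regular 8-gon, circumradius r=12; Merging all regions: the regions partially overlap (shared area 60.28 mm²), so overlapping operands fuse into one piece — 1 connected region. Overall, the cross-section is a single solid region. The nearest boundary edge runs (24.50, 9.00)→(20.99, 0.51); distance from the point to it = 0.76 mm. The point is not inside any of the regions above, so it lies outside the cross-section (0.76 mm from the nearest boundary).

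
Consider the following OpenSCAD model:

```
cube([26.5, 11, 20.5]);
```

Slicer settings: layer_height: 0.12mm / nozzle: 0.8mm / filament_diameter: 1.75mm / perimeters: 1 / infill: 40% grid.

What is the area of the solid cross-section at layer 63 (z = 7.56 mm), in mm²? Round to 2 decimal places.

At z = 7.56 mm: the cube is present — its section is the full 26.5×11 rectangle (area 291.50 mm²). Overall, the cross-section is a single solid region. Net area = 291.50 mm².

291.50 mm²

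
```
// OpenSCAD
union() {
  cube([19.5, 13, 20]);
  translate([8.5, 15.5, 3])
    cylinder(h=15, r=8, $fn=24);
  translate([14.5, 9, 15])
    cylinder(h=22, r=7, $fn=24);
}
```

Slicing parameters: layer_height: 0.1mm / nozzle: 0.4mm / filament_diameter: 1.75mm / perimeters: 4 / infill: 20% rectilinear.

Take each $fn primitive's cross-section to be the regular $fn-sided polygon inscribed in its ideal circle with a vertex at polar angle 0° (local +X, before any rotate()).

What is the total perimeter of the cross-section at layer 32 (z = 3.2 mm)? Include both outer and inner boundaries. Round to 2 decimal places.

At z = 3.2 mm: the 19.5×13 cube contributes its full rectangle (perimeter 65.00 mm); the r=8 cylinder at (8.5, 15.5) gives a regular 24-gon of circumradius 8 (constant along its height) (perimeter = 2·24·8.000·sin(180°/24) = 50.12 mm); the cylinder at (14.5, 9) is absent (z outside [15, 37]); Combining (union): the regions partially overlap (shared area 60.26 mm²), so the edge portions inside another operand are dropped and the merged outline is re-measured after clipping — boundary = 80.07 mm. Overall, the cross-section is a single solid region. Total boundary length (outer) = 80.07 mm.

80.07 mm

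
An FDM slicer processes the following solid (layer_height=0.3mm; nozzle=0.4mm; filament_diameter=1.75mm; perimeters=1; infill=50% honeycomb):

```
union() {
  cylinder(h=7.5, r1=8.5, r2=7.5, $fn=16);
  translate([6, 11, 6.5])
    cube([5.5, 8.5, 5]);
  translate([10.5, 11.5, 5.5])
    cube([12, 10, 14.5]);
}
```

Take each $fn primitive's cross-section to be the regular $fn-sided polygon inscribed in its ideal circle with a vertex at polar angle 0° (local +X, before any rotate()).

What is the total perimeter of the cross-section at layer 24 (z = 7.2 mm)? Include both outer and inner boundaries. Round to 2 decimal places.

At z = 7.2 mm: the cone contributes a regular 16-gon of circumradius 7.540 (interpolated between r1=8.5 and r2=7.5 at t=0.960) (perimeter = 2·16·7.540·sin(180°/16) = 47.07 mm); the 5.5×8.5 cube at (6, 11) contributes its full rectangle (perimeter 28.00 mm); the cube at (10.5, 11.5) (footprint 12×10) is included at this height (perimeter 44.00 mm); Combining (union): the regions partially overlap (shared area 8.00 mm²), so the edge portions inside another operand are dropped and the merged outline is re-measured after clipping — boundary = 101.07 mm. Overall, the cross-section has 2 separate islands. Total boundary length (outer) = 101.07 mm.

101.07 mm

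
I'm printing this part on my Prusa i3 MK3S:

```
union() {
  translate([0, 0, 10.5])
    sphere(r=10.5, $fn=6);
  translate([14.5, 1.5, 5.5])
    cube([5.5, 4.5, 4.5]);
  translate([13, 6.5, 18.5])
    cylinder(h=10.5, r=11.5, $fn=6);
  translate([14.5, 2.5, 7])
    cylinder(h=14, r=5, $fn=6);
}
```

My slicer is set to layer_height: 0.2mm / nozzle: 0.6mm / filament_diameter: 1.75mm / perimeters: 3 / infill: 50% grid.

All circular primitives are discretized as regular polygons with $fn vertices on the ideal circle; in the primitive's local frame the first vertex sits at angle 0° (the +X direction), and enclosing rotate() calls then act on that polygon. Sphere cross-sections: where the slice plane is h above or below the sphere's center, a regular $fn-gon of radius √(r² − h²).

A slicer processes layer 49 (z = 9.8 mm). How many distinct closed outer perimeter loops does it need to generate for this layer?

At z = 9.8 mm: the sphere: section is a regular 6-gon, circumradius = √(r²−h²) = √(10.5²−0.7²) = 10.477; the 5.5×4.5 cube at (14.5, 1.5) contributes its full rectangle; the cylinder at (13, 6.5) does not reach this height (z outside [18.5, 29]); the cylinder at (14.5, 2.5): section is a regular 6-gon, circumradius r=5; Taking the union: the regions partially overlap (shared area 18.68 mm²), so overlapping operands fuse into one piece — 2 connected regions. The result has 2 disconnected regions.

2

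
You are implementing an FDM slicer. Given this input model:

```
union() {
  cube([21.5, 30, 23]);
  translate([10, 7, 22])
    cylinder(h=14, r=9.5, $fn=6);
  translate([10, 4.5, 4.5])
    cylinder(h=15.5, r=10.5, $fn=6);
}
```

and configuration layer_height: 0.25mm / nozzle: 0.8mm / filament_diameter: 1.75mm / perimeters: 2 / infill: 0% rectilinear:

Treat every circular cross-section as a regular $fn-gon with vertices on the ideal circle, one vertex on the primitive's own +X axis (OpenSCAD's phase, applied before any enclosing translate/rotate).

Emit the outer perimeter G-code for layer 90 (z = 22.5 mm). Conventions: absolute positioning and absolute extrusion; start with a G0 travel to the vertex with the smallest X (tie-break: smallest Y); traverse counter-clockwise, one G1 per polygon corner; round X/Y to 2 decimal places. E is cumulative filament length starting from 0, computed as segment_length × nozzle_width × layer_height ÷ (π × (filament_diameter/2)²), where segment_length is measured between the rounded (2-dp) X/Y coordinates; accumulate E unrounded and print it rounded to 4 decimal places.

G0 X0.00 Y0.00 Z22.50
G1 X4.54 Y0.00 E0.3775
G1 X5.25 Y-1.23 E0.4956
G1 X14.75 Y-1.23 E1.2855
G1 X15.46 Y0.00 E1.4036
G1 X21.50 Y0.00 E1.9058
G1 X21.50 Y30.00 E4.4004
G1 X0.00 Y30.00 E6.1881
G1 X0.00 Y0.00 E8.6826

At z = 22.5 mm: the cube (footprint 21.5×30) is included at this height; the cylinder at (10, 7): section is a regular 6-gon, circumradius r=9.5; the cylinder at (10, 4.5) is not intersected at this z (z outside [4.5, 20]); Combining (union): the regions partially overlap (shared area 221.95 mm²), so overlapping operands fuse into one piece — 1 connected region. The outline is a single polygon with 8 vertices. Extrusion per mm of travel: 0.8 × 0.25 / (π × 0.875²) = 0.083150. Accumulating E over each segment gives final E = 8.6826.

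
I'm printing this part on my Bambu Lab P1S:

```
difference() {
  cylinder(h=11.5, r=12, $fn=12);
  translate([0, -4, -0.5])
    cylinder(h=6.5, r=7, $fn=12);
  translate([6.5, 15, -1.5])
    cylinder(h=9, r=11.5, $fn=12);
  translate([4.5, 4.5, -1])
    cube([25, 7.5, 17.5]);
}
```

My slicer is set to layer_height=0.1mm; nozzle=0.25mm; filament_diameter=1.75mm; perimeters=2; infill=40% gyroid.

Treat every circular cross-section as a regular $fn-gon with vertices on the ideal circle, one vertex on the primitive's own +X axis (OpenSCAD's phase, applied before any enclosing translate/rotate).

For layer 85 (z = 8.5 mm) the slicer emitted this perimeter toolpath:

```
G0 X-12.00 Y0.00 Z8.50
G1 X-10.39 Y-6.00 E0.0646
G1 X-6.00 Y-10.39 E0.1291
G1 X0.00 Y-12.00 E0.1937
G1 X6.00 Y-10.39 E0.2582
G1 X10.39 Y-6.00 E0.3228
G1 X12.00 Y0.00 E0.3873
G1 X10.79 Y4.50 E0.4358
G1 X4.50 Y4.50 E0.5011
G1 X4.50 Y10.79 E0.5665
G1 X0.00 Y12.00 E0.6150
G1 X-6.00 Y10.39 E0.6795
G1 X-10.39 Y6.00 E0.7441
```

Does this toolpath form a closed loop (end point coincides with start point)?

no

Start point (G0): (-12.00, 0.00). End point (last G1): the path does not return to the start — open.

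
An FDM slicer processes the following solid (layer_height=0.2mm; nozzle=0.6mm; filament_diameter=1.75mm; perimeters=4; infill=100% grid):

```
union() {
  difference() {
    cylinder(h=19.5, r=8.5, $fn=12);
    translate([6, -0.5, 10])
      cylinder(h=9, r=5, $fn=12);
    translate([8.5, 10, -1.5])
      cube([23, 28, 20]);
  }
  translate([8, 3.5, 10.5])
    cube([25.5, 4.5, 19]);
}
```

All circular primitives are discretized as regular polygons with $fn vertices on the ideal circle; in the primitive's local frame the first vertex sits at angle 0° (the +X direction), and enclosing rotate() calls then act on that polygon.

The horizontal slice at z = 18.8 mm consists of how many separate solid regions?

2

At z = 18.8 mm: the r=8.5 cylinder contributes a regular 12-gon of circumradius 8.5; the cylinder at (6, -0.5): section is a regular 12-gon, circumradius r=5; the cube at (8.5, 10) does not reach this height (z outside [-1.5, 18.5]); Subtracting the remaining from the first: starting from the r=8.5 cylinder, the r=5 cylinder at (6, -0.5) partially overlaps it — only the 54.92 mm² overlap (of its 75.00 mm²) is removed, clipping the outline — 1 connected region; the cube at (8, 3.5) is present — its section is the full 25.5×4.5 rectangle; Taking the union: the 2 present regions are separate (no shared area or edge), so areas and boundary lengths simply add and each stays a separate island — 2 connected regions. The result has 2 disconnected regions.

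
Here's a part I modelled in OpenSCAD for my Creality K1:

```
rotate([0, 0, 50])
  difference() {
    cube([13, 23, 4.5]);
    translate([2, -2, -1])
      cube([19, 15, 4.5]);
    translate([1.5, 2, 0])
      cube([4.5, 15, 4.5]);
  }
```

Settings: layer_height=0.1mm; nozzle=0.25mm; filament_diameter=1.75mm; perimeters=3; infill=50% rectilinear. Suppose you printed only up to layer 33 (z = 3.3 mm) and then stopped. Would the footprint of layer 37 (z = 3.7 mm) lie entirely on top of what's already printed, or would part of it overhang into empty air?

Compare the two slices. At z = 3.3: the cube is present — its section is the full 13×23 rectangle (area 299.00 mm²); the cube at (2, -2) is present — its section is the full 19×15 rectangle (area 285.00 mm²); the 4.5×15 cube at (1.5, 2) contributes its full rectangle (area 67.50 mm²); Taking the first minus the rest: starting from the 13×23 cube (299.00 mm²), the 19×15 cube at (2, -2) partially overlaps it — only the 143.00 mm² overlap (of its 285.00 mm²) is removed, clipping the outline; the 4.5×15 cube at (1.5, 2) partially overlaps it — only the 23.50 mm² overlap (of its 67.50 mm²) is removed, clipping the outline — area = 132.50 mm²; (whole slice rotated 50° about Z — lengths, areas and connectivity unchanged). At z = 3.7: the cube (footprint 13×23) is included at this height (area 299.00 mm²); the cube at (2, -2) does not reach this height (z outside [-1, 3.5]); the 4.5×15 cube at (1.5, 2) contributes its full rectangle (area 67.50 mm²); Subtracting the remaining from the first: starting from the 13×23 cube (299.00 mm²), the 4.5×15 cube at (1.5, 2) lies wholly inside it (removes its full 67.50 mm² and its 39.00 mm outline becomes a hole wall) — area = 231.50 mm²; (whole slice rotated 50° about Z — lengths, areas and connectivity unchanged). Checking containment: at z = 3.7 the cross-section extends beyond the z = 3.3 cross-section by about 99.00 mm².

part overhangs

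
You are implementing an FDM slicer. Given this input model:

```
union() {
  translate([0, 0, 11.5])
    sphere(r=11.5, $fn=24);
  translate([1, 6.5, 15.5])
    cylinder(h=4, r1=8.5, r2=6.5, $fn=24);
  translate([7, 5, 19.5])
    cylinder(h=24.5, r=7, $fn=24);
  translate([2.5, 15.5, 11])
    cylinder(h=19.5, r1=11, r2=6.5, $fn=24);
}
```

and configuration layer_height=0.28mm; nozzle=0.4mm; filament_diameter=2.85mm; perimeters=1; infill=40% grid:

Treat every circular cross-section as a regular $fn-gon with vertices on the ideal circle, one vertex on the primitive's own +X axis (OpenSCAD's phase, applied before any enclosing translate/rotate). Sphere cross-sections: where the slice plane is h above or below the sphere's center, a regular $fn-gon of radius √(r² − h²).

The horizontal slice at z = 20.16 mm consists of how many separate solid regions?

At z = 20.16 mm: the r=11.5 sphere contributes a regular 24-gon of circumradius √(11.5²−8.66²) = 7.567; the cone at (1, 6.5) is not intersected at this z (z outside [15.5, 19.5]); the cylinder at (7, 5): section is a regular 24-gon, circumradius r=7; the cone at (2.5, 15.5) (r1=11→r2=6.5) has section circumradius 8.886 here — a regular 24-gon; Merging all regions: the regions partially overlap (shared area 80.85 mm²), so overlapping operands fuse into one piece — 1 connected region. The result has 1 disconnected region.

1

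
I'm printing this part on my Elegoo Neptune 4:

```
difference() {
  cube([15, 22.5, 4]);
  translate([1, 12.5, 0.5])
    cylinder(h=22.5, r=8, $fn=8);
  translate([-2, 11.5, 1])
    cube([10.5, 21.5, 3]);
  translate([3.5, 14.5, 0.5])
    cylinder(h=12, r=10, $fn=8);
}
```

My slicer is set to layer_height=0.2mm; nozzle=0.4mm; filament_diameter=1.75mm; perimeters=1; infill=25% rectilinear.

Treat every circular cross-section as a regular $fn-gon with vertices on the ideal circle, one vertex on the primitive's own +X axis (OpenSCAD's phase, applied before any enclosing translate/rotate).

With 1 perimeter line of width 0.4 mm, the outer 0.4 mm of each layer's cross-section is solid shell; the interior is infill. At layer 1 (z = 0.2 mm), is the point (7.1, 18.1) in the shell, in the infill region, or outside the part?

infill

At z = 0.2 mm: the cube (footprint 15×22.5) is included at this height; the cylinder at (1, 12.5) does not reach this height (z outside [0.5, 23]); the cube at (-2, 11.5) is absent (z outside [1, 4]); the cylinder at (3.5, 14.5) is absent (z outside [0.5, 12.5]); Subtracting the remaining from the first: none of the subtracted shapes is present at this height, so the 15×22.5 cube is unchanged — 1 connected region. Overall, the cross-section is a single solid region. The nearest boundary edge runs (15.00, 22.50)→(0.00, 22.50); distance from the point to it = 4.40 mm. The point is inside the cross-section and 4.40 mm from the nearest boundary — more than the 0.4 mm shell width (1 × 0.4), so it's in the infill interior.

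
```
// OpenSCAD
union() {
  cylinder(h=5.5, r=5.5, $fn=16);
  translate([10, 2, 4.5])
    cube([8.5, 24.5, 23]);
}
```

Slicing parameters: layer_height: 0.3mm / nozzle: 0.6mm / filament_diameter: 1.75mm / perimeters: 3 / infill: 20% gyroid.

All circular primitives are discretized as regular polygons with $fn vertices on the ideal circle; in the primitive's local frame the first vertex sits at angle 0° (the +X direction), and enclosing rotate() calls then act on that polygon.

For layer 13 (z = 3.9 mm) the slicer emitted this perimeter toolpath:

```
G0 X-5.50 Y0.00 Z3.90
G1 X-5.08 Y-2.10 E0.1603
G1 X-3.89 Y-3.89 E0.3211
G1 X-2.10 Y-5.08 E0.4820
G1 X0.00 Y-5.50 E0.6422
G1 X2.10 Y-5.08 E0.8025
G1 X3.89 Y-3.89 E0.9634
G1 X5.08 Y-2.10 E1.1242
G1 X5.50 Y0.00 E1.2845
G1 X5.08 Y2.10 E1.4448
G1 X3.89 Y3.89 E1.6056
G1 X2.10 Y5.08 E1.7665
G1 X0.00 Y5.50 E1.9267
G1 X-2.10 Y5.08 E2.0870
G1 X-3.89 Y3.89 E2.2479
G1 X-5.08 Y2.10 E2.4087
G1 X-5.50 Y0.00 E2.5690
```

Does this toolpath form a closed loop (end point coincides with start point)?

Start point (G0): (-5.50, 0.00). End point (last G1): the path returns to the start — closed.

yes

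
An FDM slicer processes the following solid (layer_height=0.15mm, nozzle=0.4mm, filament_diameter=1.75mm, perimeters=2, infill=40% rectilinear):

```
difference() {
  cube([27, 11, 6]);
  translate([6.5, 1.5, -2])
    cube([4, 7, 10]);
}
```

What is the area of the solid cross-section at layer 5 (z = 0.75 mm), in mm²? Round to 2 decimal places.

At z = 0.75 mm: the cube (footprint 27×11) is included at this height (area 297.00 mm²); the cube at (6.5, 1.5) (footprint 4×7) is included at this height (area 28.00 mm²); After the difference (first − rest): starting from the 27×11 cube (297.00 mm²), the 4×7 cube at (6.5, 1.5) lies wholly inside it (removes its full 28.00 mm² and its 22.00 mm outline becomes a hole wall) — area = 269.00 mm². Overall, the cross-section is one region with 1 hole. Net area = 269.00 mm².

269.00 mm²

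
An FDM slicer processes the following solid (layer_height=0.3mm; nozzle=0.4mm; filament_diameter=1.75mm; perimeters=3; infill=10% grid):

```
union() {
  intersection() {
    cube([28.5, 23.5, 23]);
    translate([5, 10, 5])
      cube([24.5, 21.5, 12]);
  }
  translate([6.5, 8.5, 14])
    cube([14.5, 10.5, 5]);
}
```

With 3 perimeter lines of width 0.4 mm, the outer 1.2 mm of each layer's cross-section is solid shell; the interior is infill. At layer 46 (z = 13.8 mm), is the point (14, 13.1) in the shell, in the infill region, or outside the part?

At z = 13.8 mm: the cube is present — its section is the full 28.5×23.5 rectangle; the cube at (5, 10) (footprint 24.5×21.5) is included at this height; Keeping only the common overlap: the 24.5×21.5 cube at (5, 10) partially overlaps the 28.5×23.5 cube; clipping to the common part keeps 317.25 mm² — 1 connected region; the cube at (6.5, 8.5) is absent (z outside [14, 19]); Merging all regions: only the result so far is present, so the union is just that shape — 1 connected region. Overall, the cross-section is a single solid region. The nearest boundary edge runs (28.50, 10.00)→(5.00, 10.00); distance from the point to it = 3.10 mm. The point is inside the cross-section and 3.10 mm from the nearest boundary — more than the 1.2 mm shell width (3 × 0.4), so it's in the infill interior.

infill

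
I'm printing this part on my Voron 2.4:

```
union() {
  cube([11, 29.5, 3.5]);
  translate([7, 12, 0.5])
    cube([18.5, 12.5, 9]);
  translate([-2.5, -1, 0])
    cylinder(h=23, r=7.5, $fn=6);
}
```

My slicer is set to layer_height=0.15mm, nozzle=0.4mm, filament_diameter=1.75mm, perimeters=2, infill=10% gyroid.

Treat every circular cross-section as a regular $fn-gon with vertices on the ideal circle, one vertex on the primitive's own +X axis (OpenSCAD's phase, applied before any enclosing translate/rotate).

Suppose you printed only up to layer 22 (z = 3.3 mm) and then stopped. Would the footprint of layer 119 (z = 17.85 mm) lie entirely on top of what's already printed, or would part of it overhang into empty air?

entirely on top

Compare the two slices. At z = 3.3: the cube (footprint 11×29.5) is included at this height (area 324.50 mm²); the cube at (7, 12) (footprint 18.5×12.5) is included at this height (area 231.25 mm²); the r=7.5 cylinder at (-2.5, -1) contributes a regular 6-gon of circumradius 7.5 (area = (6/2)·7.500²·sin(360°/6) = 146.14 mm²); Taking the union: the regions partially overlap — summed areas 701.89 mm² minus the doubly-counted overlap 65.59 mm² gives 636.31 mm² — area = 636.31 mm². At z = 17.85: the cube is not intersected at this z (z outside [0, 3.5]); the cube at (7, 12) is not intersected at this z (z outside [0.5, 9.5]); the cylinder at (-2.5, -1): section is a regular 6-gon, circumradius r=7.5 (area = (6/2)·7.500²·sin(360°/6) = 146.14 mm²); Taking the union: only the r=7.5 cylinder at (-2.5, -1) is present, so the union is just that shape — area = 146.14 mm². Checking containment: the cross-section at z = 17.85 is a subset of the cross-section at z = 3.3.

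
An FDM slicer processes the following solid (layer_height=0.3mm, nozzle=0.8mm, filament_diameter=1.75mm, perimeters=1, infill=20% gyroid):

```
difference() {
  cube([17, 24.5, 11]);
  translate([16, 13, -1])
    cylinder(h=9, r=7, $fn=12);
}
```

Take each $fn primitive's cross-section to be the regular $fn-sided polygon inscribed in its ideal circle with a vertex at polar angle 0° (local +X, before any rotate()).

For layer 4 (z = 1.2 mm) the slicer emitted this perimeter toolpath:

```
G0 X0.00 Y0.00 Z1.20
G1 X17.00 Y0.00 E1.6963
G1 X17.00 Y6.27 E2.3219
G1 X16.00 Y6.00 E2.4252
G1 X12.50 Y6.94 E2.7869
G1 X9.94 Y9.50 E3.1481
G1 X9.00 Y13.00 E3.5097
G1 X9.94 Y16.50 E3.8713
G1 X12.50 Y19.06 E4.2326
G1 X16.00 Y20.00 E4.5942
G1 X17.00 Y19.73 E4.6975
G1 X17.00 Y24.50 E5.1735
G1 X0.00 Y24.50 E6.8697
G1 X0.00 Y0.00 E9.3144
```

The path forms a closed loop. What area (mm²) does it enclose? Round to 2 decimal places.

329.30 mm²

Apply the shoelace formula to the sequence of (X, Y) vertices; enclosed area = 329.30 mm².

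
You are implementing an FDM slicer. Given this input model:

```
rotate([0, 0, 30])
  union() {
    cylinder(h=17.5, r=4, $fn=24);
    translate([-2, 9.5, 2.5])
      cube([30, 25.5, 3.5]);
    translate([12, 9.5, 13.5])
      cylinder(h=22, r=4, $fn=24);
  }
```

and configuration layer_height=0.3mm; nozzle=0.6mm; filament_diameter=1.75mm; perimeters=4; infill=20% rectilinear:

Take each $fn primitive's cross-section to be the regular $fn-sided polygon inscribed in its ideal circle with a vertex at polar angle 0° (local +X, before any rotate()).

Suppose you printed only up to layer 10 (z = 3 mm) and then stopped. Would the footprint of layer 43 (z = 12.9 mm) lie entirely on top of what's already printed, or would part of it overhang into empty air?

entirely on top

Compare the two slices. At z = 3: the r=4 cylinder contributes a regular 24-gon of circumradius 4 (area = (24/2)·4.000²·sin(360°/24) = 49.69 mm²); the cube at (-2, 9.5) is present — its section is the full 30×25.5 rectangle (area 765.00 mm²); the cylinder at (12, 9.5) is not intersected at this z (z outside [13.5, 35.5]); Combining (union): the 2 present regions are separate (no shared area or edge), so areas and boundary lengths simply add and each stays a separate island — area = 814.69 mm²; (whole slice rotated 30° about Z — lengths, areas and connectivity unchanged). At z = 12.9: the cylinder: section is a regular 24-gon, circumradius r=4 (area = (24/2)·4.000²·sin(360°/24) = 49.69 mm²); the cube at (-2, 9.5) is not intersected at this z (z outside [2.5, 6]); the cylinder at (12, 9.5) is absent (z outside [13.5, 35.5]); Combining (union): only the r=4 cylinder is present, so the union is just that shape — area = 49.69 mm²; (rotated 30° about Z; rotation is an isometry so areas/perimeters/island counts are preserved). Checking containment: the cross-section at z = 12.9 is a subset of the cross-section at z = 3.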